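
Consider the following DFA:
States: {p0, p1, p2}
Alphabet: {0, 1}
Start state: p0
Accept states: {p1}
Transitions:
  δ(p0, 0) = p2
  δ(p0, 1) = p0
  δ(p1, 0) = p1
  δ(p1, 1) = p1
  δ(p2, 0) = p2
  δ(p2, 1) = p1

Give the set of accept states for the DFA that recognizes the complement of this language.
Complement accept states = All states \ Original accept states
= {p0, p1, p2} \ {p1}
{p0, p2}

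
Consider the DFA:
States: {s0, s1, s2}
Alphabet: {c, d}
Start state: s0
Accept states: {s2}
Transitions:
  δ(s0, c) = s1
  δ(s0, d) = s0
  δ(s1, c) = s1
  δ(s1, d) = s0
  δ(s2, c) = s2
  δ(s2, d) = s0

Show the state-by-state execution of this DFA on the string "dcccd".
read 'd': s0 → s0
  read 'c': s0 → s1
  read 'c': s1 → s1
  read 'c': s1 → s1
  read 'd': s1 → s0
s0 -> s0 -> s1 -> s1 -> s1 -> s0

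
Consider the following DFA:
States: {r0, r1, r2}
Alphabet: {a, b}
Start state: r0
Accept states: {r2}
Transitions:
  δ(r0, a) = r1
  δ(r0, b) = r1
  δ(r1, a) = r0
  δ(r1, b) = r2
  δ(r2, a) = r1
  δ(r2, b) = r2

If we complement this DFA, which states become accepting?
Complement accept states = All states \ Original accept states
= {r0, r1, r2} \ {r2}
{r0, r1}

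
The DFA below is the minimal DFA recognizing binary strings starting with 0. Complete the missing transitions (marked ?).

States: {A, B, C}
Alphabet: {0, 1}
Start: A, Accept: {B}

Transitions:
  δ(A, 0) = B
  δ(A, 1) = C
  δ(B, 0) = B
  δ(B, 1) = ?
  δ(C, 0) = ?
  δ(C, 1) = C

From the language and accept set, identify what each state tracks — A: no input read; B: started with 0; C: started with 1 (dead).
Each missing δ(q, a) is the state matching the new tracked value after reading a.
δ(B, 1) = B; δ(C, 0) = C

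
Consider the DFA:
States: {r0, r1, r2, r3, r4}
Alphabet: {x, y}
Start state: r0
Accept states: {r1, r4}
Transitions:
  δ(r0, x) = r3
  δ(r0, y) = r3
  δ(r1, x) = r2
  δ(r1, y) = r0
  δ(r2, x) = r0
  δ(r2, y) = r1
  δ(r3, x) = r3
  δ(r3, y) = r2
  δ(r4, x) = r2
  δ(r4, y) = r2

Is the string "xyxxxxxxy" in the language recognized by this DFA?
Processing string "xyxxxxxxy":
  r0 --x--> r3
  r3 --y--> r2
  r2 --x--> r0
  r0 --x--> r3
  r3 --x--> r3
  r3 --x--> r3
  r3 --x--> r3
  r3 --x--> r3
  r3 --y--> r2
Final state: r2
Accept states: {r1, r4}
No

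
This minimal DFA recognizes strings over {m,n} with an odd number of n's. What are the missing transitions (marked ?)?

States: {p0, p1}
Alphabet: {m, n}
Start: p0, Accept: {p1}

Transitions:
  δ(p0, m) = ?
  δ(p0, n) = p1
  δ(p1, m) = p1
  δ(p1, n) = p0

From the language and accept set, identify what each state tracks — p0: even number of n's so far; p1: odd number of n's so far.
Each missing δ(q, a) is the state matching the new tracked value after reading a.
δ(p0, m) = p0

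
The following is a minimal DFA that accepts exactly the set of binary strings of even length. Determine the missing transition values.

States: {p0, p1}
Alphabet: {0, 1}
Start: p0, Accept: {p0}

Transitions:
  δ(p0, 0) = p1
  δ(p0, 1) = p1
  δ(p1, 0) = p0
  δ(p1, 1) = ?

From the language and accept set, identify what each state tracks — p0: even length so far; p1: odd length so far.
Each missing δ(q, a) is the state matching the new tracked value after reading a.
δ(p1, 1) = p0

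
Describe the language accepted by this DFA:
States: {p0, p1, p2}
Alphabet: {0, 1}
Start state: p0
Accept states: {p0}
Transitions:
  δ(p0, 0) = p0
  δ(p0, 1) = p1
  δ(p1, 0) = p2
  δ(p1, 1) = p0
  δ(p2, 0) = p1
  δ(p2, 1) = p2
Testing a few strings:
  '1' → reject
  '11' → accept
  '00' → accept
  '1001' → accept
State roles: p0=value ≡ 0 (mod 3); p1=value ≡ 1 (mod 3); p2=value ≡ 2 (mod 3)
All binary strings representing a multiple of 3 (read in base 2; leading zeros allowed and ε counts as 0)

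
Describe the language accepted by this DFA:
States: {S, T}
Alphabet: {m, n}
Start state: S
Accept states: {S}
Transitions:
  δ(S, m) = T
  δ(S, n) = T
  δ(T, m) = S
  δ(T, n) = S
Testing a few strings:
  'mmn' → reject
  'mmm' → reject
  'nn' → accept
  'mnn' → reject
State roles: S=even length so far; T=odd length so far
All strings over {m,n} of even length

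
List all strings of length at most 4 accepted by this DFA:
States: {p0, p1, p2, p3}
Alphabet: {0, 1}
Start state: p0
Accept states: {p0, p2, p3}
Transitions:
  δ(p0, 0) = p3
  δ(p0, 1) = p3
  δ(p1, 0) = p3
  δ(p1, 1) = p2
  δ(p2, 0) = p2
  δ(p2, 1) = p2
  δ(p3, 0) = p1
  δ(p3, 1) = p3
ε, 0, 1, 01, 11, 000, 001, 011, 100, 101, 111, 0001, 0010, 0011, 0100, 0101, 0111, 1001, 1010, 1011, 1100, 1101, 1111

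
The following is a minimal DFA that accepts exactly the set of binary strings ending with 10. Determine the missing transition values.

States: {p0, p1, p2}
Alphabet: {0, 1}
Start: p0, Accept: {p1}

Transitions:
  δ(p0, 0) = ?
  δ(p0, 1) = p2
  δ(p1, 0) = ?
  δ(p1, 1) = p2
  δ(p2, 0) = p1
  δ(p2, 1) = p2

From the language and accept set, identify what each state tracks — p0: no suffix match; p1: suffix is 10; p2: one trailing 1.
Each missing δ(q, a) is the state matching the new tracked value after reading a.
δ(p0, 0) = p0; δ(p1, 0) = p0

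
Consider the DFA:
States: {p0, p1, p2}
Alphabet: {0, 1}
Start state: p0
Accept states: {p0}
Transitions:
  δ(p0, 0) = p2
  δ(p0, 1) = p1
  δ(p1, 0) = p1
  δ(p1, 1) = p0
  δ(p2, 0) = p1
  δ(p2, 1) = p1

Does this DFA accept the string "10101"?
Processing string "10101":
  p0 --1--> p1
  p1 --0--> p1
  p1 --1--> p0
  p0 --0--> p2
  p2 --1--> p1
Final state: p1
Accept states: {p0}
No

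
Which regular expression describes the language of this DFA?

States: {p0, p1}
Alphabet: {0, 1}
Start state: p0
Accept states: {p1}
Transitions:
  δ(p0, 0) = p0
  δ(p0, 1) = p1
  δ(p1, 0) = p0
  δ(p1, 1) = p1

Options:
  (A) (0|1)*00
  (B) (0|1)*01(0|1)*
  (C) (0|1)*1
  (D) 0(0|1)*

Check each option against the DFA on short strings; one disagreement eliminates an option:
  (A) (0|1)*00: on '1' the DFA goes p0 → p1 and accepts (p1 ∈ Accept), but the regex does not match it → eliminate
  (B) (0|1)*01(0|1)*: on '1' the DFA goes p0 → p1 and accepts (p1 ∈ Accept), but the regex does not match it → eliminate
  (C) (0|1)*1: agrees with the DFA on every string of length ≤ 6
  (D) 0(0|1)*: on '0' the DFA goes p0 → p0 and rejects (p0 ∉ Accept), but the regex matches it → eliminate
Only (C) is consistent with the DFA.
(C) (0|1)*1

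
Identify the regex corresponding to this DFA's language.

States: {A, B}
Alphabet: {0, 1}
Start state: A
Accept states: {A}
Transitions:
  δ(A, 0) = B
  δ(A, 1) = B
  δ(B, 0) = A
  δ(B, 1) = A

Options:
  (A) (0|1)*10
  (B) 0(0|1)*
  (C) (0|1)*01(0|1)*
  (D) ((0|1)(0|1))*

Check each option against the DFA on short strings; one disagreement eliminates an option:
  (A) (0|1)*10: on ε the DFA stays in A and accepts (A ∈ Accept), but the regex does not match it → eliminate
  (B) 0(0|1)*: on ε the DFA stays in A and accepts (A ∈ Accept), but the regex does not match it → eliminate
  (C) (0|1)*01(0|1)*: on ε the DFA stays in A and accepts (A ∈ Accept), but the regex does not match it → eliminate
  (D) ((0|1)(0|1))*: agrees with the DFA on every string of length ≤ 6
Only (D) is consistent with the DFA.
(D) ((0|1)(0|1))*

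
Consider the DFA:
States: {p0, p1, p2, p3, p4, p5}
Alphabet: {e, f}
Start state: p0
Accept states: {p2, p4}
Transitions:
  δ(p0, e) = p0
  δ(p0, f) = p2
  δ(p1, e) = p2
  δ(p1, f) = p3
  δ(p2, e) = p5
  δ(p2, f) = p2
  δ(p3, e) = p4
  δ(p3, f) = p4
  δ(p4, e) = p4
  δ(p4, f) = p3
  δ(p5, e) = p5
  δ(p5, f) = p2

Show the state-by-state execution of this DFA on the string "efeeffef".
read 'e': p0 → p0
  read 'f': p0 → p2
  read 'e': p2 → p5
  read 'e': p5 → p5
  read 'f': p5 → p2
  read 'f': p2 → p2
  read 'e': p2 → p5
  read 'f': p5 → p2
p0 -> p0 -> p2 -> p5 -> p5 -> p2 -> p2 -> p5 -> p2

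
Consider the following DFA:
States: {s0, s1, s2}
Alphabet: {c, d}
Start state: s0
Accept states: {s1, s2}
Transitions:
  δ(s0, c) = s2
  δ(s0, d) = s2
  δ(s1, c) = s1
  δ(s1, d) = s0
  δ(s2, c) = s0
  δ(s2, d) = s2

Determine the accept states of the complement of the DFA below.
Complement accept states = All states \ Original accept states
= {s0, s1, s2} \ {s1, s2}
{s0}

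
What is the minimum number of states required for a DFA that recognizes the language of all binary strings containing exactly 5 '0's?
By Myhill–Nerode, count the distinguishable equivalence classes: 7 classes — having seen 0, 1, …, 5, or >5 copies of '0'; the count-5 class is the only accepting one and >5 is dead.
7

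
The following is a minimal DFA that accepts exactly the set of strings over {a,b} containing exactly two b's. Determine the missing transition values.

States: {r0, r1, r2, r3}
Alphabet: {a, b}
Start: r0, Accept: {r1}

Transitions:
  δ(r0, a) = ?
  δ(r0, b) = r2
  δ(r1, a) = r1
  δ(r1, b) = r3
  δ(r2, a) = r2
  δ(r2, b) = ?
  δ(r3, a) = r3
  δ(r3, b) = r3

From the language and accept set, identify what each state tracks — r0: zero b's; r1: two b's; r2: one b; r3: ≥ three b's (dead).
Each missing δ(q, a) is the state matching the new tracked value after reading a.
δ(r0, a) = r0; δ(r2, b) = r1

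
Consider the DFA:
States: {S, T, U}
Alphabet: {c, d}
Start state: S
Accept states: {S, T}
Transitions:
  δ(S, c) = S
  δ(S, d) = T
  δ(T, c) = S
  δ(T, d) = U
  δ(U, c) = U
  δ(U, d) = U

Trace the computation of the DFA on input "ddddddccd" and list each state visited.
read 'd': S → T
  read 'd': T → U
  read 'd': U → U
  read 'd': U → U
  read 'd': U → U
  read 'd': U → U
  read 'c': U → U
  read 'c': U → U
  read 'd': U → U
S -> T -> U -> U -> U -> U -> U -> U -> U -> U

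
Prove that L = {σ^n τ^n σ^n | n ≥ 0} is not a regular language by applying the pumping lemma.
Assume L is regular with pumping length p. Idea: pumping the first σ-block unbalances it against the other two.
Choose s = σ^p τ^p σ^p ∈ L (|s| = 3p ≥ p). By the pumping lemma, s = xyz with |xy| ≤ p, |y| > 0, so y = σ^k with k ≥ 1, inside the first σ-block. Then xy²z = σ^(p+k) τ^p σ^p. The first block has length p+k ≠ p, so the three block lengths are no longer equal and xy²z ∉ L.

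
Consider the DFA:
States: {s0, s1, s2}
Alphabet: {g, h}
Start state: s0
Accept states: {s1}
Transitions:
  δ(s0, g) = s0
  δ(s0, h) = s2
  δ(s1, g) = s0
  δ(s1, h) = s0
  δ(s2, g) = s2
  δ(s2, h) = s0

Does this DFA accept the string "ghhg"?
Processing string "ghhg":
  s0 --g--> s0
  s0 --h--> s2
  s2 --h--> s0
  s0 --g--> s0
Final state: s0
Accept states: {s1}
No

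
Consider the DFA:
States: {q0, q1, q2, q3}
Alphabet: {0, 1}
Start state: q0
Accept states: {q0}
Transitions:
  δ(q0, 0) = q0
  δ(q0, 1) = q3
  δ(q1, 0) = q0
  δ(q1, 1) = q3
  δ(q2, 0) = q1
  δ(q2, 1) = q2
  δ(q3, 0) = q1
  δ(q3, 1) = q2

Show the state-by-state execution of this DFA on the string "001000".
read '0': q0 → q0
  read '0': q0 → q0
  read '1': q0 → q3
  read '0': q3 → q1
  read '0': q1 → q0
  read '0': q0 → q0
q0 -> q0 -> q0 -> q3 -> q1 -> q0 -> q0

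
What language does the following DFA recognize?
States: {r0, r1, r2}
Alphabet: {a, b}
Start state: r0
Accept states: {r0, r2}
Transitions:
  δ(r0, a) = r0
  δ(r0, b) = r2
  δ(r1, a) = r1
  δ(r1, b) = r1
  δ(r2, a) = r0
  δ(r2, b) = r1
Testing a few strings:
  'ab' → accept
  'a' → accept
  'ba' → accept
  'b' → accept
State roles: r0=last symbol not b (ok); r1=saw bb (dead); r2=last symbol b (ok)
All strings over {a,b} with no two consecutive b's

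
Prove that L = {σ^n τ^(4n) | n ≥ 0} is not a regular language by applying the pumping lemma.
Assume L is regular with pumping length p. Idea: pumping the σ-block breaks the 1:4 ratio.
Choose s = σ^p τ^(4p) (length 5p ≥ p). By the pumping lemma, s = xyz with |xy| ≤ p, |y| > 0, so y = σ^k with k ≥ 1. Then xy²z = σ^(p+k) τ^(4p). For this to be in L we would need 4p = 4(p+k), i.e. 4k = 0, contradicting k ≥ 1. So xy²z ∉ L.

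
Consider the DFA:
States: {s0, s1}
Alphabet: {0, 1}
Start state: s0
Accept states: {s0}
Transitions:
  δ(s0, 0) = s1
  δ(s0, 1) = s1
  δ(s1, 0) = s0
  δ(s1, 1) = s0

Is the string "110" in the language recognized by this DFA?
Processing string "110":
  s0 --1--> s1
  s1 --1--> s0
  s0 --0--> s1
Final state: s1
Accept states: {s0}
No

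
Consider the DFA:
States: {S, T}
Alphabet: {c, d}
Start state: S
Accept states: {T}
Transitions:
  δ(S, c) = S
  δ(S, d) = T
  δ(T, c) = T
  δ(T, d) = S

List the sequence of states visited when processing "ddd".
read 'd': S → T
  read 'd': T → S
  read 'd': S → T
S -> T -> S -> T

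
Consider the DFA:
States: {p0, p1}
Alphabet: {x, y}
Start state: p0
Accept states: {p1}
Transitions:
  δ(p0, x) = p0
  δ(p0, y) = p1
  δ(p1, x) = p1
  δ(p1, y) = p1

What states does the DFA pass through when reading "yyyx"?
read 'y': p0 → p1
  read 'y': p1 → p1
  read 'y': p1 → p1
  read 'x': p1 → p1
p0 -> p1 -> p1 -> p1 -> p1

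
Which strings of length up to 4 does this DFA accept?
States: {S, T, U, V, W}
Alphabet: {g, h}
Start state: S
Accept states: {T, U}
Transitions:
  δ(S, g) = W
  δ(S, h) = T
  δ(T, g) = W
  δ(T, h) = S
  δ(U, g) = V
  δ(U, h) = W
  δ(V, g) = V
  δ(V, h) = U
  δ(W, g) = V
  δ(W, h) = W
h, ggh, hhh, gggh, ghgh, hggh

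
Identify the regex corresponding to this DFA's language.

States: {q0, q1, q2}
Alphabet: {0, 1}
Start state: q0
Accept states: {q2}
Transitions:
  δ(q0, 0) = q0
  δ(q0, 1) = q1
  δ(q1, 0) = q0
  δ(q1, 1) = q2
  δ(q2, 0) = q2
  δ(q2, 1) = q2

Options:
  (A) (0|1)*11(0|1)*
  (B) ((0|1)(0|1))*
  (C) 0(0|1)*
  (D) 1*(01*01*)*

Check each option against the DFA on short strings; one disagreement eliminates an option:
  (A) (0|1)*11(0|1)*: agrees with the DFA on every string of length ≤ 6
  (B) ((0|1)(0|1))*: on ε the DFA stays in q0 and rejects (q0 ∉ Accept), but the regex matches it → eliminate
  (C) 0(0|1)*: on '0' the DFA goes q0 → q0 and rejects (q0 ∉ Accept), but the regex matches it → eliminate
  (D) 1*(01*01*)*: on ε the DFA stays in q0 and rejects (q0 ∉ Accept), but the regex matches it → eliminate
Only (A) is consistent with the DFA.
(A) (0|1)*11(0|1)*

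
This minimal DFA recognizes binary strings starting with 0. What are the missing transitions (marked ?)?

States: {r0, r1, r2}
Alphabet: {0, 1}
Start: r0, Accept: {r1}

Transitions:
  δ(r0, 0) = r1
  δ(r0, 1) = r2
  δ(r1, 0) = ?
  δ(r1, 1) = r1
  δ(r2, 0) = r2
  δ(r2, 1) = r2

From the language and accept set, identify what each state tracks — r0: no input read; r1: started with 0; r2: started with 1 (dead).
Each missing δ(q, a) is the state matching the new tracked value after reading a.
δ(r1, 0) = r1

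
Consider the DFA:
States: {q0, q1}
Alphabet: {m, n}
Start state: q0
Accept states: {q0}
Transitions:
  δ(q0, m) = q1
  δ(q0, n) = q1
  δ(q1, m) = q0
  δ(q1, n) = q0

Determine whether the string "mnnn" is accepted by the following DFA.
Processing string "mnnn":
  q0 --m--> q1
  q1 --n--> q0
  q0 --n--> q1
  q1 --n--> q0
Final state: q0
Accept states: {q0}
Yes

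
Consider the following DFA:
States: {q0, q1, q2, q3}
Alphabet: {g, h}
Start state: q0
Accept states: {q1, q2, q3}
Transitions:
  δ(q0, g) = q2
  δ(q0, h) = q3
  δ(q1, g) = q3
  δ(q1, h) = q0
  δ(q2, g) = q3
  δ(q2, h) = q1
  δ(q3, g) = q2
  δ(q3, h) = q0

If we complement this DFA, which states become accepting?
Complement accept states = All states \ Original accept states
= {q0, q1, q2, q3} \ {q1, q2, q3}
{q0}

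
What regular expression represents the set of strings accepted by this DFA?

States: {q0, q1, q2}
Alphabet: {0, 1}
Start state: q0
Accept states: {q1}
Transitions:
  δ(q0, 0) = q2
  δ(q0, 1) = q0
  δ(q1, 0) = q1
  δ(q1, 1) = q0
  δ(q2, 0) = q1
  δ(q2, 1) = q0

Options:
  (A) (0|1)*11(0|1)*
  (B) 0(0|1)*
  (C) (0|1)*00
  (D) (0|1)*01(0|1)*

Check each option against the DFA on short strings; one disagreement eliminates an option:
  (A) (0|1)*11(0|1)*: on '00' the DFA goes q0 → q2 → q1 and accepts (q1 ∈ Accept), but the regex does not match it → eliminate
  (B) 0(0|1)*: on '0' the DFA goes q0 → q2 and rejects (q2 ∉ Accept), but the regex matches it → eliminate
  (C) (0|1)*00: agrees with the DFA on every string of length ≤ 6
  (D) (0|1)*01(0|1)*: on '00' the DFA goes q0 → q2 → q1 and accepts (q1 ∈ Accept), but the regex does not match it → eliminate
Only (C) is consistent with the DFA.
(C) (0|1)*00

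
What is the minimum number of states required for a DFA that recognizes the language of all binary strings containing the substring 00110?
By Myhill–Nerode, count the distinguishable equivalence classes: 6 classes — one per longest suffix of the input that is a prefix of '00110' (lengths 0 through 4), plus an absorbing 'already seen 00110' class.
6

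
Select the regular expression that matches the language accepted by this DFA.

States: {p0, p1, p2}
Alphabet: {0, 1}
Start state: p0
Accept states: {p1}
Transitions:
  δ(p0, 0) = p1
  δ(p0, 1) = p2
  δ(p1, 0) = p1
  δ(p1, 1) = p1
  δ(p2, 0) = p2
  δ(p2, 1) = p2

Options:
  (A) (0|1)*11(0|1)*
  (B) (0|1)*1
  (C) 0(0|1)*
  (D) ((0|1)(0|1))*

Check each option against the DFA on short strings; one disagreement eliminates an option:
  (A) (0|1)*11(0|1)*: on '0' the DFA goes p0 → p1 and accepts (p1 ∈ Accept), but the regex does not match it → eliminate
  (B) (0|1)*1: on '0' the DFA goes p0 → p1 and accepts (p1 ∈ Accept), but the regex does not match it → eliminate
  (C) 0(0|1)*: agrees with the DFA on every string of length ≤ 6
  (D) ((0|1)(0|1))*: on ε the DFA stays in p0 and rejects (p0 ∉ Accept), but the regex matches it → eliminate
Only (C) is consistent with the DFA.
(C) 0(0|1)*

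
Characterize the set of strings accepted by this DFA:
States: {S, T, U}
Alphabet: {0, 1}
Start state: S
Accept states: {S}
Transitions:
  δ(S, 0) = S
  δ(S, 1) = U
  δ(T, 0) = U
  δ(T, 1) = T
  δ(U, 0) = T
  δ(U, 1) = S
Testing a few strings:
  '11' → accept
  '111' → reject
  '1010' → reject
  '00' → accept
State roles: S=value ≡ 0 (mod 3); T=value ≡ 2 (mod 3); U=value ≡ 1 (mod 3)
All binary strings representing a multiple of 3 (read in base 2; leading zeros allowed and ε counts as 0)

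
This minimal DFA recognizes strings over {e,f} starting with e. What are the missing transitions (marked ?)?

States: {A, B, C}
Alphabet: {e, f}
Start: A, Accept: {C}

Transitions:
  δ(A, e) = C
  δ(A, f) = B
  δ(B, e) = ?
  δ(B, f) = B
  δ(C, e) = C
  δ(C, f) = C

From the language and accept set, identify what each state tracks — A: no input read; B: started with f (dead); C: started with e.
Each missing δ(q, a) is the state matching the new tracked value after reading a.
δ(B, e) = B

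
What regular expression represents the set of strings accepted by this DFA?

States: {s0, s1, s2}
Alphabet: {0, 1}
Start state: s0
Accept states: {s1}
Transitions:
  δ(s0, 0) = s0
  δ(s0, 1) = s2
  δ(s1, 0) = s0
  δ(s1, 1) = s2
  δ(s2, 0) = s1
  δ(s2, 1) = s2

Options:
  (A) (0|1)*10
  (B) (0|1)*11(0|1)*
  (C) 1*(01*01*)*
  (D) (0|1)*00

Check each option against the DFA on short strings; one disagreement eliminates an option:
  (A) (0|1)*10: agrees with the DFA on every string of length ≤ 6
  (B) (0|1)*11(0|1)*: on '10' the DFA goes s0 → s2 → s1 and accepts (s1 ∈ Accept), but the regex does not match it → eliminate
  (C) 1*(01*01*)*: on ε the DFA stays in s0 and rejects (s0 ∉ Accept), but the regex matches it → eliminate
  (D) (0|1)*00: on '00' the DFA goes s0 → s0 → s0 and rejects (s0 ∉ Accept), but the regex matches it → eliminate
Only (A) is consistent with the DFA.
(A) (0|1)*10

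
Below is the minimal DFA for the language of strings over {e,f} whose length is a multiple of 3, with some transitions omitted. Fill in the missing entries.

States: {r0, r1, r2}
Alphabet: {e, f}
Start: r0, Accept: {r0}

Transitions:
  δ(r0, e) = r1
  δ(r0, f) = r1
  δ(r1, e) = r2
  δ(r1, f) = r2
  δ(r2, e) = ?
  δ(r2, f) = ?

From the language and accept set, identify what each state tracks — r0: length ≡ 0 (mod 3); r1: length ≡ 1 (mod 3); r2: length ≡ 2 (mod 3).
Each missing δ(q, a) is the state matching the new tracked value after reading a.
δ(r2, e) = r0; δ(r2, f) = r0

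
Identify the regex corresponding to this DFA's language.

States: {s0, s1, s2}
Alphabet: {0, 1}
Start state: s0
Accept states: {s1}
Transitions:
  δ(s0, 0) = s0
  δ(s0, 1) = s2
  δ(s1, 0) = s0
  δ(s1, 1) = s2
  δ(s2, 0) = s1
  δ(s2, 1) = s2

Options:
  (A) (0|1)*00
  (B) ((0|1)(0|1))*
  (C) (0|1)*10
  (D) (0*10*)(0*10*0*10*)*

Check each option against the DFA on short strings; one disagreement eliminates an option:
  (A) (0|1)*00: on '00' the DFA goes s0 → s0 → s0 and rejects (s0 ∉ Accept), but the regex matches it → eliminate
  (B) ((0|1)(0|1))*: on ε the DFA stays in s0 and rejects (s0 ∉ Accept), but the regex matches it → eliminate
  (C) (0|1)*10: agrees with the DFA on every string of length ≤ 6
  (D) (0*10*)(0*10*0*10*)*: on '1' the DFA goes s0 → s2 and rejects (s2 ∉ Accept), but the regex matches it → eliminate
Only (C) is consistent with the DFA.
(C) (0|1)*10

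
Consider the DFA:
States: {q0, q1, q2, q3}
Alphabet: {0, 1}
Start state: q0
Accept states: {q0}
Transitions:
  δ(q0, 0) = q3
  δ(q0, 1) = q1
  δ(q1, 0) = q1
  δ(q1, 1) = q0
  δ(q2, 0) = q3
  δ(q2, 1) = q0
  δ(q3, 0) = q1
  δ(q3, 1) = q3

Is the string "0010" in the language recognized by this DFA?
Processing string "0010":
  q0 --0--> q3
  q3 --0--> q1
  q1 --1--> q0
  q0 --0--> q3
Final state: q3
Accept states: {q0}
No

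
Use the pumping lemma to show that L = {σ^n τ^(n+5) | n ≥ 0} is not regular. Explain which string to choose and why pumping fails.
Assume L is regular with pumping length p. Idea: pumping the σ-block breaks the fixed offset of 5.
Choose s = σ^p τ^(p+5) ∈ L. By the pumping lemma, s = xyz with |xy| ≤ p, |y| > 0, so y = σ^k with k ≥ 1. Then xy²z = σ^(p+k) τ^(p+5). For this to be in L we would need p+5 = (p+k)+5, i.e. k = 0, contradicting k ≥ 1. So xy²z ∉ L.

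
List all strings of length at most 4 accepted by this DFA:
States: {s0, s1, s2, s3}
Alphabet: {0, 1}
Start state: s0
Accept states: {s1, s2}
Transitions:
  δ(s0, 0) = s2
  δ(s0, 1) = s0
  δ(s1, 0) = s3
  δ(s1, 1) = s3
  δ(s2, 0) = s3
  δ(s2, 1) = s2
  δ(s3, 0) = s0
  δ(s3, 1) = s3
0, 01, 10, 011, 101, 110, 0000, 0111, 1011, 1101, 1110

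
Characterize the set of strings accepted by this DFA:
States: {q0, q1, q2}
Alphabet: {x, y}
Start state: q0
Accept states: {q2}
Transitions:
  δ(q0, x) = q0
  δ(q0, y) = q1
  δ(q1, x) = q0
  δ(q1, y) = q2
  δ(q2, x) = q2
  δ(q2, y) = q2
Testing a few strings:
  'xyyx' → accept
  'xx' → reject
  'yxy' → reject
  'yyx' → accept
State roles: q0=no progress toward yy; q1=one trailing y; q2=substring yy seen
All strings over {x,y} containing the substring yy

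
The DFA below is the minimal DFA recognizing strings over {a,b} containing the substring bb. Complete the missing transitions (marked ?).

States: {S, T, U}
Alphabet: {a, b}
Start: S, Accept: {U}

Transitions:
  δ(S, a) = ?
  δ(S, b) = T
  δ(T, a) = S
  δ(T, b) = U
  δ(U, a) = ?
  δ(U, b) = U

From the language and accept set, identify what each state tracks — S: no progress toward bb; T: one trailing b; U: substring bb seen.
Each missing δ(q, a) is the state matching the new tracked value after reading a.
δ(S, a) = S; δ(U, a) = U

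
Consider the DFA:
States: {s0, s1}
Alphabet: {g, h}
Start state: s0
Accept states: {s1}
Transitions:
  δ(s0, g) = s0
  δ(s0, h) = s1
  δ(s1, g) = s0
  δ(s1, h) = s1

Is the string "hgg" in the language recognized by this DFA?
Processing string "hgg":
  s0 --h--> s1
  s1 --g--> s0
  s0 --g--> s0
Final state: s0
Accept states: {s1}
No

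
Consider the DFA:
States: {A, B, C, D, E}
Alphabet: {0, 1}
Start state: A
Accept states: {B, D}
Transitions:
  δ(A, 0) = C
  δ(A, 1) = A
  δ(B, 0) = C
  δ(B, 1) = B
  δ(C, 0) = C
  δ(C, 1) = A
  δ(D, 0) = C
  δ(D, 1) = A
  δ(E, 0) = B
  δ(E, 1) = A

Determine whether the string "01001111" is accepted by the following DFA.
Processing string "01001111":
  A --0--> C
  C --1--> A
  A --0--> C
  C --0--> C
  C --1--> A
  A --1--> A
  A --1--> A
  A --1--> A
Final state: A
Accept states: {B, D}
No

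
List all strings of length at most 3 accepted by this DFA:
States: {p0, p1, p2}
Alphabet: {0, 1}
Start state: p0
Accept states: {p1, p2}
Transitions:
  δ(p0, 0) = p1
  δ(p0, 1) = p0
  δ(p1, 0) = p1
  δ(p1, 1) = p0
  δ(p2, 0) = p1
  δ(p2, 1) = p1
0, 00, 10, 000, 010, 100, 110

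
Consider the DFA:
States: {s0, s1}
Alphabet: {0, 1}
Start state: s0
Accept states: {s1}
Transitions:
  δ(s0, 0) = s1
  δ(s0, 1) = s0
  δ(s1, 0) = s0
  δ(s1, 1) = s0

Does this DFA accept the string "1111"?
Processing string "1111":
  s0 --1--> s0
  s0 --1--> s0
  s0 --1--> s0
  s0 --1--> s0
Final state: s0
Accept states: {s1}
No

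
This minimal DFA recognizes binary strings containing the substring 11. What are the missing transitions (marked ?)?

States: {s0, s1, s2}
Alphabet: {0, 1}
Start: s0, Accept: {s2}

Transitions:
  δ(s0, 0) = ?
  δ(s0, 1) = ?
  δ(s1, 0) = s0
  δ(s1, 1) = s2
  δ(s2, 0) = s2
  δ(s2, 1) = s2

From the language and accept set, identify what each state tracks — s0: no progress toward 11; s1: one trailing 1; s2: substring 11 seen.
Each missing δ(q, a) is the state matching the new tracked value after reading a.
δ(s0, 0) = s0; δ(s0, 1) = s1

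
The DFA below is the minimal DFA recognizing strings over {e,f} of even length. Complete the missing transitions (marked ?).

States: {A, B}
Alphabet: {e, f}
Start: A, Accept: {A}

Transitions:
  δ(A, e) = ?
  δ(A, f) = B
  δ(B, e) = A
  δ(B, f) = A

From the language and accept set, identify what each state tracks — A: even length so far; B: odd length so far.
Each missing δ(q, a) is the state matching the new tracked value after reading a.
δ(A, e) = B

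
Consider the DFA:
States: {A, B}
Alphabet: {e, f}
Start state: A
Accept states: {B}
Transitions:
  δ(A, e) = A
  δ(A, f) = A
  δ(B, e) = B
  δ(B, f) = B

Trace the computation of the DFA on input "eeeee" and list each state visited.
read 'e': A → A
  read 'e': A → A
  read 'e': A → A
  read 'e': A → A
  read 'e': A → A
A -> A -> A -> A -> A -> A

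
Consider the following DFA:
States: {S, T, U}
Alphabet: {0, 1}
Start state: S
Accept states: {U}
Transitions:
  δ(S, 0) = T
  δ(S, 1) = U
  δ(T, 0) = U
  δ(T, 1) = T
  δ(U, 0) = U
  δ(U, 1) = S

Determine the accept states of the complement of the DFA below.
Complement accept states = All states \ Original accept states
= {S, T, U} \ {U}
{S, T}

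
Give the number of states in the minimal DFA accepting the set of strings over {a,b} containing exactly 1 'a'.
By Myhill–Nerode, count the distinguishable equivalence classes: 3 classes — having seen 0, 1, or >1 copies of 'a'; the count-1 class is the only accepting one and >1 is dead.
3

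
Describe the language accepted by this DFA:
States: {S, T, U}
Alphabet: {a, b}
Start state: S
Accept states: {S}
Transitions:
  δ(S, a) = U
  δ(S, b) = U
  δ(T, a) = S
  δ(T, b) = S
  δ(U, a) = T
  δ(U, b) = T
Testing a few strings:
  'b' → reject
  'baa' → accept
  'baaa' → reject
  'ab' → reject
State roles: S=length ≡ 0 (mod 3); T=length ≡ 2 (mod 3); U=length ≡ 1 (mod 3)
All strings over {a,b} whose length is a multiple of 3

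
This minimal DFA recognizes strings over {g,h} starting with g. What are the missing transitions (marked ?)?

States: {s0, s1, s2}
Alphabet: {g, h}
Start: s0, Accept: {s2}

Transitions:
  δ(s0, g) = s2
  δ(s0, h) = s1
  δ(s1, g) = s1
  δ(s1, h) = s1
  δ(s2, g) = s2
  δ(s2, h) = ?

From the language and accept set, identify what each state tracks — s0: no input read; s1: started with h (dead); s2: started with g.
Each missing δ(q, a) is the state matching the new tracked value after reading a.
δ(s2, h) = s2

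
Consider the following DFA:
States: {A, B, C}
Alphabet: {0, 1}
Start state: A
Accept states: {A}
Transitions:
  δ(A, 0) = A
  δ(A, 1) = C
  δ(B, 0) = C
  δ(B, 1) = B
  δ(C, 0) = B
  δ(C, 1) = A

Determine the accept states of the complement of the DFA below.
Complement accept states = All states \ Original accept states
= {A, B, C} \ {A}
{B, C}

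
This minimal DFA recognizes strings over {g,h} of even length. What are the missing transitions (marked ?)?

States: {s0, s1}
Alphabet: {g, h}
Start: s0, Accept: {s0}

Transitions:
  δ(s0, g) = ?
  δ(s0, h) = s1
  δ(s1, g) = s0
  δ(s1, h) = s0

From the language and accept set, identify what each state tracks — s0: even length so far; s1: odd length so far.
Each missing δ(q, a) is the state matching the new tracked value after reading a.
δ(s0, g) = s1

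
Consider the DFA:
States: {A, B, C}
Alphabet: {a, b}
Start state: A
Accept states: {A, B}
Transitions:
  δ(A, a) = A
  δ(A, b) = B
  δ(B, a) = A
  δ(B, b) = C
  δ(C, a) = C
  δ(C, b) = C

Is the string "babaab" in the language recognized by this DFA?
Processing string "babaab":
  A --b--> B
  B --a--> A
  A --b--> B
  B --a--> A
  A --a--> A
  A --b--> B
Final state: B
Accept states: {A, B}
Yes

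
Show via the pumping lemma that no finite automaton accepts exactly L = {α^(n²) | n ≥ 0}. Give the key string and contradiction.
Assume L is regular with pumping length p. Idea: pumping adds a fixed amount, but gaps between consecutive squares grow.
Choose s = α^(p²) (length p² ≥ p). By the pumping lemma, s = xyz with |xy| ≤ p, |y| > 0, so |y| = k with 1 ≤ k ≤ p. Then |xy²z| = p²+k. Since p² < p²+k ≤ p²+p < (p+1)², the length p²+k lies strictly between consecutive squares, so it is not a perfect square and xy²z ∉ L.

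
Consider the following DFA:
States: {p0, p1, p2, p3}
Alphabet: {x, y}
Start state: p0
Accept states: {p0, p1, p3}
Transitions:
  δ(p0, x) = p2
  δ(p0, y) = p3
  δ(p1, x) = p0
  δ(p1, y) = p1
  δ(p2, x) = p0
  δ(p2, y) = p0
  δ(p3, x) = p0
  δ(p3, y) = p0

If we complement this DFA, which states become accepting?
Complement accept states = All states \ Original accept states
= {p0, p1, p2, p3} \ {p0, p1, p3}
{p2}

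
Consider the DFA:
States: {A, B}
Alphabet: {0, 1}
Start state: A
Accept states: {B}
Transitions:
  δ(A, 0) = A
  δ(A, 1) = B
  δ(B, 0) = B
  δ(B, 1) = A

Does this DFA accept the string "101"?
Processing string "101":
  A --1--> B
  B --0--> B
  B --1--> A
Final state: A
Accept states: {B}
No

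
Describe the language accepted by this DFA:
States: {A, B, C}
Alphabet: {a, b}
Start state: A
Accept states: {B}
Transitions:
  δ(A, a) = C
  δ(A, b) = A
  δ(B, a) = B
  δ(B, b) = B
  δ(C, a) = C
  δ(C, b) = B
Testing a few strings:
  'bbab' → accept
  'bbb' → reject
  'a' → reject
  'bbaa' → reject
State roles: A=no a seen yet; B=substring ab seen; C=seen a a, waiting for b
All strings over {a,b} containing the substring ab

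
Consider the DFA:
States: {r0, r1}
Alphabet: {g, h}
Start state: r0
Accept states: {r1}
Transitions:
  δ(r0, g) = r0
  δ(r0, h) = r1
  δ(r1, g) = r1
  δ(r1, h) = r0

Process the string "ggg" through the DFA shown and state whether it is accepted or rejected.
Processing string "ggg":
  r0 --g--> r0
  r0 --g--> r0
  r0 --g--> r0
Final state: r0
Accept states: {r1}
No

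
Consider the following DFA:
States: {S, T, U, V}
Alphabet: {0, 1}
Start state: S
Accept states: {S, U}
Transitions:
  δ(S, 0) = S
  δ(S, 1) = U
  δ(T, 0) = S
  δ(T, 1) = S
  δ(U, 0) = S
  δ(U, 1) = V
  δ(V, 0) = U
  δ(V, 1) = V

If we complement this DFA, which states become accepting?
Complement accept states = All states \ Original accept states
= {S, T, U, V} \ {S, U}
{T, V}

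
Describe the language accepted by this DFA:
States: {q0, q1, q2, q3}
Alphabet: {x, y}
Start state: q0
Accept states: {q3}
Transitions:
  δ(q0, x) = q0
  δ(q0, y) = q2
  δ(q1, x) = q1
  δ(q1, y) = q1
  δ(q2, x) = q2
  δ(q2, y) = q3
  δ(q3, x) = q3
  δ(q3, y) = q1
Testing a few strings:
  'y' → reject
  'yy' → accept
  'yxy' → accept
  'yyyy' → reject
State roles: q0=zero y's; q1=≥ three y's (dead); q2=one y; q3=two y's
All strings over {x,y} containing exactly two y's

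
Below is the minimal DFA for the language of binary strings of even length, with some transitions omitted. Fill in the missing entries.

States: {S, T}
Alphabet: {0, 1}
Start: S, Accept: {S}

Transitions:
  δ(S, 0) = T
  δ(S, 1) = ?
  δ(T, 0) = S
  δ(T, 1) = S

From the language and accept set, identify what each state tracks — S: even length so far; T: odd length so far.
Each missing δ(q, a) is the state matching the new tracked value after reading a.
δ(S, 1) = T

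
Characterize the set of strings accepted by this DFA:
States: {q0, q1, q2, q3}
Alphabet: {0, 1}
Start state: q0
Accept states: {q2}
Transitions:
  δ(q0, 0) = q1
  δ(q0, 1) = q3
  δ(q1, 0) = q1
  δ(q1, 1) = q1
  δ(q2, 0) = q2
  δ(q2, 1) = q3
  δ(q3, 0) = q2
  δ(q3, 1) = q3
Testing a few strings:
  '011' → reject
  '11' → reject
  '1101' → reject
  '10' → accept
State roles: q0=no input read; q1=started with 0 (dead); q2=started with 1, last symbol 0; q3=started with 1, last symbol 1
All binary strings that start with 1 and end with 0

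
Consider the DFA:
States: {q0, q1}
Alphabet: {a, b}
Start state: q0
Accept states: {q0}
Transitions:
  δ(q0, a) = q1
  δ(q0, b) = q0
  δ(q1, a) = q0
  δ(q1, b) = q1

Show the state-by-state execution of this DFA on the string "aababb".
read 'a': q0 → q1
  read 'a': q1 → q0
  read 'b': q0 → q0
  read 'a': q0 → q1
  read 'b': q1 → q1
  read 'b': q1 → q1
q0 -> q1 -> q0 -> q0 -> q1 -> q1 -> q1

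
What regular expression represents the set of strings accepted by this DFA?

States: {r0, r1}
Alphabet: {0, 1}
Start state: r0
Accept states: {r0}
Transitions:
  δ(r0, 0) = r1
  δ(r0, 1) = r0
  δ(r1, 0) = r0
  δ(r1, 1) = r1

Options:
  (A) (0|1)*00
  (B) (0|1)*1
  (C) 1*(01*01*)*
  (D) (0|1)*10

Check each option against the DFA on short strings; one disagreement eliminates an option:
  (A) (0|1)*00: on ε the DFA stays in r0 and accepts (r0 ∈ Accept), but the regex does not match it → eliminate
  (B) (0|1)*1: on ε the DFA stays in r0 and accepts (r0 ∈ Accept), but the regex does not match it → eliminate
  (C) 1*(01*01*)*: agrees with the DFA on every string of length ≤ 6
  (D) (0|1)*10: on ε the DFA stays in r0 and accepts (r0 ∈ Accept), but the regex does not match it → eliminate
Only (C) is consistent with the DFA.
(C) 1*(01*01*)*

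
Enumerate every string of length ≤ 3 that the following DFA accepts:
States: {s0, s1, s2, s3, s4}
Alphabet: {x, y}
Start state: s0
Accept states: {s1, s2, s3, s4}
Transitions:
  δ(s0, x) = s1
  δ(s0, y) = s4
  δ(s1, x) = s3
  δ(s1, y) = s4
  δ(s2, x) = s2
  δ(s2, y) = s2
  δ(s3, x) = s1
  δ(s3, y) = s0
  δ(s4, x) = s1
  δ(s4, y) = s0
x, y, xx, xy, yx, xxx, xyx, yxx, yxy, yyx, yyy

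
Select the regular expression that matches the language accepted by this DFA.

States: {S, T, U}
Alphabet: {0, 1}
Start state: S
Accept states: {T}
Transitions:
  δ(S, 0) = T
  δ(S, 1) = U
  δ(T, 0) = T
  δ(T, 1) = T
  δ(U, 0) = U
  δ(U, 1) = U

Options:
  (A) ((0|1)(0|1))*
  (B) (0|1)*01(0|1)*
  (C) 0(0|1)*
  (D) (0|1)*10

Check each option against the DFA on short strings; one disagreement eliminates an option:
  (A) ((0|1)(0|1))*: on ε the DFA stays in S and rejects (S ∉ Accept), but the regex matches it → eliminate
  (B) (0|1)*01(0|1)*: on '0' the DFA goes S → T and accepts (T ∈ Accept), but the regex does not match it → eliminate
  (C) 0(0|1)*: agrees with the DFA on every string of length ≤ 6
  (D) (0|1)*10: on '0' the DFA goes S → T and accepts (T ∈ Accept), but the regex does not match it → eliminate
Only (C) is consistent with the DFA.
(C) 0(0|1)*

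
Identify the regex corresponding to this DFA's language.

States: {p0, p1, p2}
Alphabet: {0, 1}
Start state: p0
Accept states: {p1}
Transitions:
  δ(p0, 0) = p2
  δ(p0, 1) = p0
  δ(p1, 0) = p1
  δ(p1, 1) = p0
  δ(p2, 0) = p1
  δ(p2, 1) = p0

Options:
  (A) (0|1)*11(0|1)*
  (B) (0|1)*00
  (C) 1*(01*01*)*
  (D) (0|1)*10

Check each option against the DFA on short strings; one disagreement eliminates an option:
  (A) (0|1)*11(0|1)*: on '00' the DFA goes p0 → p2 → p1 and accepts (p1 ∈ Accept), but the regex does not match it → eliminate
  (B) (0|1)*00: agrees with the DFA on every string of length ≤ 6
  (C) 1*(01*01*)*: on ε the DFA stays in p0 and rejects (p0 ∉ Accept), but the regex matches it → eliminate
  (D) (0|1)*10: on '00' the DFA goes p0 → p2 → p1 and accepts (p1 ∈ Accept), but the regex does not match it → eliminate
Only (B) is consistent with the DFA.
(B) (0|1)*00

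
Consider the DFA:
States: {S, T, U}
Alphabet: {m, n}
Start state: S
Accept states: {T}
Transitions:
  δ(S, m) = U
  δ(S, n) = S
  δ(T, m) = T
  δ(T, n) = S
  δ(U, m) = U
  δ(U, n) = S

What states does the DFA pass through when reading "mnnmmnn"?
read 'm': S → U
  read 'n': U → S
  read 'n': S → S
  read 'm': S → U
  read 'm': U → U
  read 'n': U → S
  read 'n': S → S
S -> U -> S -> S -> U -> U -> S -> S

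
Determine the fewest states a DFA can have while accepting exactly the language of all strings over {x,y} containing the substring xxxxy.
By Myhill–Nerode, count the distinguishable equivalence classes: 6 classes — one per longest suffix of the input that is a prefix of 'xxxxy' (lengths 0 through 4), plus an absorbing 'already seen xxxxy' class.
6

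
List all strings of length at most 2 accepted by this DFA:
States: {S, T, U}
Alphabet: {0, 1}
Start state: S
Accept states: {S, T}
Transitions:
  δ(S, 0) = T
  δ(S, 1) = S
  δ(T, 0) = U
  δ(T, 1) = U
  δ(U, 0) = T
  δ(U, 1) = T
ε, 0, 1, 10, 11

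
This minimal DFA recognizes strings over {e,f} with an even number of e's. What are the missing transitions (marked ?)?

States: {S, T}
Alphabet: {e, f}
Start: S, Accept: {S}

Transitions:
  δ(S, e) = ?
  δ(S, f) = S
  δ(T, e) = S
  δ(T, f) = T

From the language and accept set, identify what each state tracks — S: even number of e's so far; T: odd number of e's so far.
Each missing δ(q, a) is the state matching the new tracked value after reading a.
δ(S, e) = T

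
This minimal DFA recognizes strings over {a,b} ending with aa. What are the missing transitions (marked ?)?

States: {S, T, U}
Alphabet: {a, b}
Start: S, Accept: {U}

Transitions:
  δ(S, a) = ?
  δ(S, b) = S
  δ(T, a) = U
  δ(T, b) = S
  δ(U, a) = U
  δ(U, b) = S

From the language and accept set, identify what each state tracks — S: last symbol not a; T: one trailing a; U: two trailing a's.
Each missing δ(q, a) is the state matching the new tracked value after reading a.
δ(S, a) = T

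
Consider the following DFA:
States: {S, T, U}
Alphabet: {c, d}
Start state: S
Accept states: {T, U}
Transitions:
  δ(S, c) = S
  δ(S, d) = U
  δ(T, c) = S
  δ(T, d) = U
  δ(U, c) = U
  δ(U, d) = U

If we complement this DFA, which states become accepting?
Complement accept states = All states \ Original accept states
= {S, T, U} \ {T, U}
{S}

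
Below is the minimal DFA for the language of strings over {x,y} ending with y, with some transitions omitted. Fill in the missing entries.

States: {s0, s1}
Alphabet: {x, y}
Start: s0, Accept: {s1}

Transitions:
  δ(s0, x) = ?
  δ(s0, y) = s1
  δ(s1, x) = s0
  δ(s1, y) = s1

From the language and accept set, identify what each state tracks — s0: last symbol not y; s1: last symbol is y.
Each missing δ(q, a) is the state matching the new tracked value after reading a.
δ(s0, x) = s0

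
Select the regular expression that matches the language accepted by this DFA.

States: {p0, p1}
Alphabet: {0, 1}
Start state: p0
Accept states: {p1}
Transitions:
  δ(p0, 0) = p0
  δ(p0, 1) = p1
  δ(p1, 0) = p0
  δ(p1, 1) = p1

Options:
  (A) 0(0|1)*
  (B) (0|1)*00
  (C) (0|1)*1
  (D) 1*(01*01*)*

Check each option against the DFA on short strings; one disagreement eliminates an option:
  (A) 0(0|1)*: on '0' the DFA goes p0 → p0 and rejects (p0 ∉ Accept), but the regex matches it → eliminate
  (B) (0|1)*00: on '1' the DFA goes p0 → p1 and accepts (p1 ∈ Accept), but the regex does not match it → eliminate
  (C) (0|1)*1: agrees with the DFA on every string of length ≤ 6
  (D) 1*(01*01*)*: on ε the DFA stays in p0 and rejects (p0 ∉ Accept), but the regex matches it → eliminate
Only (C) is consistent with the DFA.
(C) (0|1)*1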